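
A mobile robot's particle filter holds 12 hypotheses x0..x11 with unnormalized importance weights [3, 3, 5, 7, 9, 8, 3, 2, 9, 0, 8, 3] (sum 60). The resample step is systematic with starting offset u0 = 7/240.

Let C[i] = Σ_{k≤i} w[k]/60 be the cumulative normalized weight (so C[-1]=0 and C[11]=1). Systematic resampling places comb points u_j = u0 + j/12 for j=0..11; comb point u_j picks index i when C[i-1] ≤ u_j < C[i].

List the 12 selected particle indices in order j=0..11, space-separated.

C = [1/20, 1/10, 11/60, 3/10, 9/20, 7/12, 19/30, 2/3, 49/60, 49/60, 19/20, 1]
j=0: u_0=7/240 ∈ [0, 1/20) → index 0
j=1: u_1=9/80 ∈ [1/10, 11/60) → index 2
j=2: u_2=47/240 ∈ [11/60, 3/10) → index 3
j=3: u_3=67/240 ∈ [11/60, 3/10) → index 3
j=4: u_4=29/80 ∈ [3/10, 9/20) → index 4
j=5: u_5=107/240 ∈ [3/10, 9/20) → index 4
j=6: u_6=127/240 ∈ [9/20, 7/12) → index 5
j=7: u_7=49/80 ∈ [7/12, 19/30) → index 6
j=8: u_8=167/240 ∈ [2/3, 49/60) → index 8
j=9: u_9=187/240 ∈ [2/3, 49/60) → index 8
j=10: u_10=69/80 ∈ [49/60, 19/20) → index 10
j=11: u_11=227/240 ∈ [49/60, 19/20) → index 10

0 2 3 3 4 4 5 6 8 8 10 10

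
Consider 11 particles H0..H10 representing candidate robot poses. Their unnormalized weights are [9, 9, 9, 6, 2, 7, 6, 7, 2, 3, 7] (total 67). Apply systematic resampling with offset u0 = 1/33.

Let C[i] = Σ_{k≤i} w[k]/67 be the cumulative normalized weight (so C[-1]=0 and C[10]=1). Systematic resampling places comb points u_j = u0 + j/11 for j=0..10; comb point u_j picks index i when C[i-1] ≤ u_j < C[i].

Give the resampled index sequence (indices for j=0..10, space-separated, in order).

0 0 1 2 2 3 5 6 7 8 10

C = [9/67, 18/67, 27/67, 33/67, 35/67, 42/67, 48/67, 55/67, 57/67, 60/67, 1]
j=0: u_0=1/33 ∈ [0, 9/67) → index 0
j=1: u_1=4/33 ∈ [0, 9/67) → index 0
j=2: u_2=7/33 ∈ [9/67, 18/67) → index 1
j=3: u_3=10/33 ∈ [18/67, 27/67) → index 2
j=4: u_4=13/33 ∈ [18/67, 27/67) → index 2
j=5: u_5=16/33 ∈ [27/67, 33/67) → index 3
j=6: u_6=19/33 ∈ [35/67, 42/67) → index 5
j=7: u_7=2/3 ∈ [42/67, 48/67) → index 6
j=8: u_8=25/33 ∈ [48/67, 55/67) → index 7
j=9: u_9=28/33 ∈ [55/67, 57/67) → index 8
j=10: u_10=31/33 ∈ [60/67, 1) → index 10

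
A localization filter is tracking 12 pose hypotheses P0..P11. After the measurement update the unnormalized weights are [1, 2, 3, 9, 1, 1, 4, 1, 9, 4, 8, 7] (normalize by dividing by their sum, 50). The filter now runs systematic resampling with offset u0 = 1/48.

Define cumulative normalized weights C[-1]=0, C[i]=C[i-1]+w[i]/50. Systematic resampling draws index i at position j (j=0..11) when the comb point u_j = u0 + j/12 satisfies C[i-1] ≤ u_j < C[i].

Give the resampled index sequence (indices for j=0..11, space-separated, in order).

C = [1/50, 3/50, 3/25, 3/10, 8/25, 17/50, 21/50, 11/25, 31/50, 7/10, 43/50, 1]
j=0: u_0=1/48 ∈ [1/50, 3/50) → index 1
j=1: u_1=5/48 ∈ [3/50, 3/25) → index 2
j=2: u_2=3/16 ∈ [3/25, 3/10) → index 3
j=3: u_3=13/48 ∈ [3/25, 3/10) → index 3
j=4: u_4=17/48 ∈ [17/50, 21/50) → index 6
j=5: u_5=7/16 ∈ [21/50, 11/25) → index 7
j=6: u_6=25/48 ∈ [11/25, 31/50) → index 8
j=7: u_7=29/48 ∈ [11/25, 31/50) → index 8
j=8: u_8=11/16 ∈ [31/50, 7/10) → index 9
j=9: u_9=37/48 ∈ [7/10, 43/50) → index 10
j=10: u_10=41/48 ∈ [7/10, 43/50) → index 10
j=11: u_11=15/16 ∈ [43/50, 1) → index 11

1 2 3 3 6 7 8 8 9 10 10 11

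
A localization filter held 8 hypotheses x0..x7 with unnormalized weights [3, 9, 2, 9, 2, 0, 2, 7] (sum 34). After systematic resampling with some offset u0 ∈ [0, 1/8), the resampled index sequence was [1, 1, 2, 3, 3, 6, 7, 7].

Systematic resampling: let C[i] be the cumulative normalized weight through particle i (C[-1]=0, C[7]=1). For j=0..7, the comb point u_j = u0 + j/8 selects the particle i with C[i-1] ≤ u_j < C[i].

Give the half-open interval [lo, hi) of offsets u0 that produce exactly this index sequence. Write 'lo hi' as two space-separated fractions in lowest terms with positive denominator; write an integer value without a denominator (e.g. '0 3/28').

C = [3/34, 6/17, 7/17, 23/34, 25/34, 25/34, 27/34, 1]
j=0 picked index 1: u0 ∈ [3/34, 6/17)
j=1 picked index 1: u0 ∈ [-5/136, 31/136)
j=2 picked index 2: u0 ∈ [7/68, 11/68)
j=3 picked index 3: u0 ∈ [5/136, 41/136)
j=4 picked index 3: u0 ∈ [-3/34, 3/17)
j=5 picked index 6: u0 ∈ [15/136, 23/136)
j=6 picked index 7: u0 ∈ [3/68, 1/4)
j=7 picked index 7: u0 ∈ [-11/136, 1/8)
intersection: [15/136, 1/8)

15/136 1/8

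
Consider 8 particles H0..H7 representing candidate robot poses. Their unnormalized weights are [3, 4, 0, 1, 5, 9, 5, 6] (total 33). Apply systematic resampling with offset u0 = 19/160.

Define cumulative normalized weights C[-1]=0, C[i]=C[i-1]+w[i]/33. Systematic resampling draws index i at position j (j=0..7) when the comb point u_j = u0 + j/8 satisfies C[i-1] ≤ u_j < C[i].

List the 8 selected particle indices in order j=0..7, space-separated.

1 4 4 5 5 6 7 7

C = [1/11, 7/33, 7/33, 8/33, 13/33, 2/3, 9/11, 1]
j=0: u_0=19/160 ∈ [1/11, 7/33) → index 1
j=1: u_1=39/160 ∈ [8/33, 13/33) → index 4
j=2: u_2=59/160 ∈ [8/33, 13/33) → index 4
j=3: u_3=79/160 ∈ [13/33, 2/3) → index 5
j=4: u_4=99/160 ∈ [13/33, 2/3) → index 5
j=5: u_5=119/160 ∈ [2/3, 9/11) → index 6
j=6: u_6=139/160 ∈ [9/11, 1) → index 7
j=7: u_7=159/160 ∈ [9/11, 1) → index 7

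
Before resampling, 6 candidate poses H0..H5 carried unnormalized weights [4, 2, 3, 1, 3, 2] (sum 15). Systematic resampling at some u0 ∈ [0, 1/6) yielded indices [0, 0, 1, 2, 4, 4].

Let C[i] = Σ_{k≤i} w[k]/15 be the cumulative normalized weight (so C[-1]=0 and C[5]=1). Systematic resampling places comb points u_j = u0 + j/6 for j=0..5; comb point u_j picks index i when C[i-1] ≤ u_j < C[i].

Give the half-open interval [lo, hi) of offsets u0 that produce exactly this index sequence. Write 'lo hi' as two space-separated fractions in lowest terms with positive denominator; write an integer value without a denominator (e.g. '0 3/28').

C = [4/15, 2/5, 3/5, 2/3, 13/15, 1]
j=0 picked index 0: u0 ∈ [0, 4/15)
j=1 picked index 0: u0 ∈ [-1/6, 1/10)
j=2 picked index 1: u0 ∈ [-1/15, 1/15)
j=3 picked index 2: u0 ∈ [-1/10, 1/10)
j=4 picked index 4: u0 ∈ [0, 1/5)
j=5 picked index 4: u0 ∈ [-1/6, 1/30)
intersection: [0, 1/30)

0 1/30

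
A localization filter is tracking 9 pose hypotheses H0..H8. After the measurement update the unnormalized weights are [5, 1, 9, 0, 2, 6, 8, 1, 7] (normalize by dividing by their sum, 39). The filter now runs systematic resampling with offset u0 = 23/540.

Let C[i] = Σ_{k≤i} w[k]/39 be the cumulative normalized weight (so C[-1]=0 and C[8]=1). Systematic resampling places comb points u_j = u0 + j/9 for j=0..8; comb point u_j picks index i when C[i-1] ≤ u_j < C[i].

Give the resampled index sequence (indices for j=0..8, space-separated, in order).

0 1 2 2 5 6 6 7 8

C = [5/39, 2/13, 5/13, 5/13, 17/39, 23/39, 31/39, 32/39, 1]
j=0: u_0=23/540 ∈ [0, 5/39) → index 0
j=1: u_1=83/540 ∈ [5/39, 2/13) → index 1
j=2: u_2=143/540 ∈ [2/13, 5/13) → index 2
j=3: u_3=203/540 ∈ [2/13, 5/13) → index 2
j=4: u_4=263/540 ∈ [17/39, 23/39) → index 5
j=5: u_5=323/540 ∈ [23/39, 31/39) → index 6
j=6: u_6=383/540 ∈ [23/39, 31/39) → index 6
j=7: u_7=443/540 ∈ [31/39, 32/39) → index 7
j=8: u_8=503/540 ∈ [32/39, 1) → index 8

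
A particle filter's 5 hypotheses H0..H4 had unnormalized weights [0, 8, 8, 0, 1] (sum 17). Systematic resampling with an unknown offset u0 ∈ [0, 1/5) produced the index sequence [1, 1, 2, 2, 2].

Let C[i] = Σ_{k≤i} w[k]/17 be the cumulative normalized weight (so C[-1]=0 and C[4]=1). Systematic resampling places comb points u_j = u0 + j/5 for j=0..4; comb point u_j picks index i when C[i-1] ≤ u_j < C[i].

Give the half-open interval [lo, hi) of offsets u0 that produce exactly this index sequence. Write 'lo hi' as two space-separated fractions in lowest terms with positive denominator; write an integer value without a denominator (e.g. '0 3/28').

6/85 12/85

C = [0, 8/17, 16/17, 16/17, 1]
j=0 picked index 1: u0 ∈ [0, 8/17)
j=1 picked index 1: u0 ∈ [-1/5, 23/85)
j=2 picked index 2: u0 ∈ [6/85, 46/85)
j=3 picked index 2: u0 ∈ [-11/85, 29/85)
j=4 picked index 2: u0 ∈ [-28/85, 12/85)
intersection: [6/85, 12/85)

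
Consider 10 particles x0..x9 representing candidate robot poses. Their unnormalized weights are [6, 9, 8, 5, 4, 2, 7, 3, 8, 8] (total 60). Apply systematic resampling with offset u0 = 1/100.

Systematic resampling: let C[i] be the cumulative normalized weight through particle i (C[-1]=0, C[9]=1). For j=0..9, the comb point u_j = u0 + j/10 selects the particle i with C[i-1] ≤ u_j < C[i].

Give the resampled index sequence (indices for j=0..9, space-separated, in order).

C = [1/10, 1/4, 23/60, 7/15, 8/15, 17/30, 41/60, 11/15, 13/15, 1]
j=0: u_0=1/100 ∈ [0, 1/10) → index 0
j=1: u_1=11/100 ∈ [1/10, 1/4) → index 1
j=2: u_2=21/100 ∈ [1/10, 1/4) → index 1
j=3: u_3=31/100 ∈ [1/4, 23/60) → index 2
j=4: u_4=41/100 ∈ [23/60, 7/15) → index 3
j=5: u_5=51/100 ∈ [7/15, 8/15) → index 4
j=6: u_6=61/100 ∈ [17/30, 41/60) → index 6
j=7: u_7=71/100 ∈ [41/60, 11/15) → index 7
j=8: u_8=81/100 ∈ [11/15, 13/15) → index 8
j=9: u_9=91/100 ∈ [13/15, 1) → index 9

0 1 1 2 3 4 6 7 8 9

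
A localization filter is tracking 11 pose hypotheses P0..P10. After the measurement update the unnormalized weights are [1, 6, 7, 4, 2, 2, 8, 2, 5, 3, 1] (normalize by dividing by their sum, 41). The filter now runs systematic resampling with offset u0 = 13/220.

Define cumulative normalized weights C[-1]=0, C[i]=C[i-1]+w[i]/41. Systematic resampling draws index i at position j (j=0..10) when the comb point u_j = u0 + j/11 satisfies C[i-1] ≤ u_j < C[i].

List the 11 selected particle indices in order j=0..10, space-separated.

C = [1/41, 7/41, 14/41, 18/41, 20/41, 22/41, 30/41, 32/41, 37/41, 40/41, 1]
j=0: u_0=13/220 ∈ [1/41, 7/41) → index 1
j=1: u_1=3/20 ∈ [1/41, 7/41) → index 1
j=2: u_2=53/220 ∈ [7/41, 14/41) → index 2
j=3: u_3=73/220 ∈ [7/41, 14/41) → index 2
j=4: u_4=93/220 ∈ [14/41, 18/41) → index 3
j=5: u_5=113/220 ∈ [20/41, 22/41) → index 5
j=6: u_6=133/220 ∈ [22/41, 30/41) → index 6
j=7: u_7=153/220 ∈ [22/41, 30/41) → index 6
j=8: u_8=173/220 ∈ [32/41, 37/41) → index 8
j=9: u_9=193/220 ∈ [32/41, 37/41) → index 8
j=10: u_10=213/220 ∈ [37/41, 40/41) → index 9

1 1 2 2 3 5 6 6 8 8 9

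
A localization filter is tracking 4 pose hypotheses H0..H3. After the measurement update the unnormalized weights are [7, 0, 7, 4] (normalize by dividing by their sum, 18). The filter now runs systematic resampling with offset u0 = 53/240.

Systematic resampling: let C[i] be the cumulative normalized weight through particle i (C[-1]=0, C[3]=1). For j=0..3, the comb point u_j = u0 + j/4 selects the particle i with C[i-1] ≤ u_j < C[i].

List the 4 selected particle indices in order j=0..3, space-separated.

0 2 2 3

C = [7/18, 7/18, 7/9, 1]
j=0: u_0=53/240 ∈ [0, 7/18) → index 0
j=1: u_1=113/240 ∈ [7/18, 7/9) → index 2
j=2: u_2=173/240 ∈ [7/18, 7/9) → index 2
j=3: u_3=233/240 ∈ [7/9, 1) → index 3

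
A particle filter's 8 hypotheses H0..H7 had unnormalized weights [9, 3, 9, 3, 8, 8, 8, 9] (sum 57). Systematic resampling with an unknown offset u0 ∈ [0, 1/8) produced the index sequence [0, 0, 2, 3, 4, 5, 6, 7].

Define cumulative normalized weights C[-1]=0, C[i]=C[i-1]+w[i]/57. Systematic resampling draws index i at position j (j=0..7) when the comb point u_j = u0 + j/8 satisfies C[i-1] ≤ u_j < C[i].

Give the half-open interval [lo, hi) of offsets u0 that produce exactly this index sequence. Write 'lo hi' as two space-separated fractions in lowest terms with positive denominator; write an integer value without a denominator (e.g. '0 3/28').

0 5/152

C = [3/19, 4/19, 7/19, 8/19, 32/57, 40/57, 16/19, 1]
j=0 picked index 0: u0 ∈ [0, 3/19)
j=1 picked index 0: u0 ∈ [-1/8, 5/152)
j=2 picked index 2: u0 ∈ [-3/76, 9/76)
j=3 picked index 3: u0 ∈ [-1/152, 7/152)
j=4 picked index 4: u0 ∈ [-3/38, 7/114)
j=5 picked index 5: u0 ∈ [-29/456, 35/456)
j=6 picked index 6: u0 ∈ [-11/228, 7/76)
j=7 picked index 7: u0 ∈ [-5/152, 1/8)
intersection: [0, 5/152)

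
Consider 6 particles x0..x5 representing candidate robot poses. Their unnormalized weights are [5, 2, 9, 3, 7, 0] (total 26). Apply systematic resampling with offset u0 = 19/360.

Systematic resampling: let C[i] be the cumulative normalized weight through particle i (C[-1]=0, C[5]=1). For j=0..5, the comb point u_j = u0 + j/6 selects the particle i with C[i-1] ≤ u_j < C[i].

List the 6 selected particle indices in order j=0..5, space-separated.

C = [5/26, 7/26, 8/13, 19/26, 1, 1]
j=0: u_0=19/360 ∈ [0, 5/26) → index 0
j=1: u_1=79/360 ∈ [5/26, 7/26) → index 1
j=2: u_2=139/360 ∈ [7/26, 8/13) → index 2
j=3: u_3=199/360 ∈ [7/26, 8/13) → index 2
j=4: u_4=259/360 ∈ [8/13, 19/26) → index 3
j=5: u_5=319/360 ∈ [19/26, 1) → index 4

0 1 2 2 3 4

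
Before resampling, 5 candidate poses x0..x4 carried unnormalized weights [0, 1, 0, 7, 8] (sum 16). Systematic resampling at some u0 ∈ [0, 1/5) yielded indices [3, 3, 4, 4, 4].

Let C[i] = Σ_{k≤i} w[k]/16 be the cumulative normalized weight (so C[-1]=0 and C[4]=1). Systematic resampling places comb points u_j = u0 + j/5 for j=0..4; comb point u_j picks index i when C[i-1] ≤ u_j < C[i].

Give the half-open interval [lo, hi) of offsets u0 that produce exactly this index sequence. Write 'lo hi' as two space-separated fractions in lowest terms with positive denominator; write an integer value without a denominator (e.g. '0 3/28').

C = [0, 1/16, 1/16, 1/2, 1]
j=0 picked index 3: u0 ∈ [1/16, 1/2)
j=1 picked index 3: u0 ∈ [-11/80, 3/10)
j=2 picked index 4: u0 ∈ [1/10, 3/5)
j=3 picked index 4: u0 ∈ [-1/10, 2/5)
j=4 picked index 4: u0 ∈ [-3/10, 1/5)
intersection: [1/10, 1/5)

1/10 1/5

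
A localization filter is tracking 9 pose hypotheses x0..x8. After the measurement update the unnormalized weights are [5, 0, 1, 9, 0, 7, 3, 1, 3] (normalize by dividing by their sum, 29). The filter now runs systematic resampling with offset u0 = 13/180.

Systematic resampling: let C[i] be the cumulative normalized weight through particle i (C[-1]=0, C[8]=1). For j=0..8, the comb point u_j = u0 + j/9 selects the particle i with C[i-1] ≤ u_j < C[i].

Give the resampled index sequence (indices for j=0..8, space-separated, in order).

C = [5/29, 5/29, 6/29, 15/29, 15/29, 22/29, 25/29, 26/29, 1]
j=0: u_0=13/180 ∈ [0, 5/29) → index 0
j=1: u_1=11/60 ∈ [5/29, 6/29) → index 2
j=2: u_2=53/180 ∈ [6/29, 15/29) → index 3
j=3: u_3=73/180 ∈ [6/29, 15/29) → index 3
j=4: u_4=31/60 ∈ [6/29, 15/29) → index 3
j=5: u_5=113/180 ∈ [15/29, 22/29) → index 5
j=6: u_6=133/180 ∈ [15/29, 22/29) → index 5
j=7: u_7=17/20 ∈ [22/29, 25/29) → index 6
j=8: u_8=173/180 ∈ [26/29, 1) → index 8

0 2 3 3 3 5 5 6 8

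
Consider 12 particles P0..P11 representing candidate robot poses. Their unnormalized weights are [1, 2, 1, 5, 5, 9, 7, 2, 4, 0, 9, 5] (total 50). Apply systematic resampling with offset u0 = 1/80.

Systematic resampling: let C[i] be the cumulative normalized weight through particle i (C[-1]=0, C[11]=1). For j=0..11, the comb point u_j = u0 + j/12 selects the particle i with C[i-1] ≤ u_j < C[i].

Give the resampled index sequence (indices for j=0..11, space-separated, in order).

0 3 3 4 5 5 6 6 8 10 10 11

C = [1/50, 3/50, 2/25, 9/50, 7/25, 23/50, 3/5, 16/25, 18/25, 18/25, 9/10, 1]
j=0: u_0=1/80 ∈ [0, 1/50) → index 0
j=1: u_1=23/240 ∈ [2/25, 9/50) → index 3
j=2: u_2=43/240 ∈ [2/25, 9/50) → index 3
j=3: u_3=21/80 ∈ [9/50, 7/25) → index 4
j=4: u_4=83/240 ∈ [7/25, 23/50) → index 5
j=5: u_5=103/240 ∈ [7/25, 23/50) → index 5
j=6: u_6=41/80 ∈ [23/50, 3/5) → index 6
j=7: u_7=143/240 ∈ [23/50, 3/5) → index 6
j=8: u_8=163/240 ∈ [16/25, 18/25) → index 8
j=9: u_9=61/80 ∈ [18/25, 9/10) → index 10
j=10: u_10=203/240 ∈ [18/25, 9/10) → index 10
j=11: u_11=223/240 ∈ [9/10, 1) → index 11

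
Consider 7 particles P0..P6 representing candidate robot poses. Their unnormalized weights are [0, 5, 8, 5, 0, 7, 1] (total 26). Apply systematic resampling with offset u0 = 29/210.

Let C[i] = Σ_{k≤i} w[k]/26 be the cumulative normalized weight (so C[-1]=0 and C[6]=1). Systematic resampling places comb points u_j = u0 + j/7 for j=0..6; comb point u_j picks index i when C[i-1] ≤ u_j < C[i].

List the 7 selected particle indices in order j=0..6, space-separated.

1 2 2 3 5 5 6

C = [0, 5/26, 1/2, 9/13, 9/13, 25/26, 1]
j=0: u_0=29/210 ∈ [0, 5/26) → index 1
j=1: u_1=59/210 ∈ [5/26, 1/2) → index 2
j=2: u_2=89/210 ∈ [5/26, 1/2) → index 2
j=3: u_3=17/30 ∈ [1/2, 9/13) → index 3
j=4: u_4=149/210 ∈ [9/13, 25/26) → index 5
j=5: u_5=179/210 ∈ [9/13, 25/26) → index 5
j=6: u_6=209/210 ∈ [25/26, 1) → index 6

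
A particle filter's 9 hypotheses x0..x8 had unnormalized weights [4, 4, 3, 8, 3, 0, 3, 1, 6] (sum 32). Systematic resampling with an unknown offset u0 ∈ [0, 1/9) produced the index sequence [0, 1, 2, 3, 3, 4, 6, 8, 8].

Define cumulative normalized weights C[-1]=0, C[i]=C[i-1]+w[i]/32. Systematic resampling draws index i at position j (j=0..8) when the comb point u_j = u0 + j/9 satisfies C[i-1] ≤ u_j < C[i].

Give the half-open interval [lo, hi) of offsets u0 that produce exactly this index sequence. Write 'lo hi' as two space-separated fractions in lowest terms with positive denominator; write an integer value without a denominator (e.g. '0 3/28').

C = [1/8, 1/4, 11/32, 19/32, 11/16, 11/16, 25/32, 13/16, 1]
j=0 picked index 0: u0 ∈ [0, 1/8)
j=1 picked index 1: u0 ∈ [1/72, 5/36)
j=2 picked index 2: u0 ∈ [1/36, 35/288)
j=3 picked index 3: u0 ∈ [1/96, 25/96)
j=4 picked index 3: u0 ∈ [-29/288, 43/288)
j=5 picked index 4: u0 ∈ [11/288, 19/144)
j=6 picked index 6: u0 ∈ [1/48, 11/96)
j=7 picked index 8: u0 ∈ [5/144, 2/9)
j=8 picked index 8: u0 ∈ [-11/144, 1/9)
intersection: [11/288, 1/9)

11/288 1/9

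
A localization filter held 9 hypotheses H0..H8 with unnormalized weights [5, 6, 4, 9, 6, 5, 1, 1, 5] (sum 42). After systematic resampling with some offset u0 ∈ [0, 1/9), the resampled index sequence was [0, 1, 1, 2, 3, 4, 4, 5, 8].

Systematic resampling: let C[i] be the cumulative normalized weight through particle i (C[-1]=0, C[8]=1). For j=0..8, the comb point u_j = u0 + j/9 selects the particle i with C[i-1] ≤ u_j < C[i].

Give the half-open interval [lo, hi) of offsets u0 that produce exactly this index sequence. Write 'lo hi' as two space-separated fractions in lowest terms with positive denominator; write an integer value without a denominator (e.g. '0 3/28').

C = [5/42, 11/42, 5/14, 4/7, 5/7, 5/6, 6/7, 37/42, 1]
j=0 picked index 0: u0 ∈ [0, 5/42)
j=1 picked index 1: u0 ∈ [1/126, 19/126)
j=2 picked index 1: u0 ∈ [-13/126, 5/126)
j=3 picked index 2: u0 ∈ [-1/14, 1/42)
j=4 picked index 3: u0 ∈ [-11/126, 8/63)
j=5 picked index 4: u0 ∈ [1/63, 10/63)
j=6 picked index 4: u0 ∈ [-2/21, 1/21)
j=7 picked index 5: u0 ∈ [-4/63, 1/18)
j=8 picked index 8: u0 ∈ [-1/126, 1/9)
intersection: [1/63, 1/42)

1/63 1/42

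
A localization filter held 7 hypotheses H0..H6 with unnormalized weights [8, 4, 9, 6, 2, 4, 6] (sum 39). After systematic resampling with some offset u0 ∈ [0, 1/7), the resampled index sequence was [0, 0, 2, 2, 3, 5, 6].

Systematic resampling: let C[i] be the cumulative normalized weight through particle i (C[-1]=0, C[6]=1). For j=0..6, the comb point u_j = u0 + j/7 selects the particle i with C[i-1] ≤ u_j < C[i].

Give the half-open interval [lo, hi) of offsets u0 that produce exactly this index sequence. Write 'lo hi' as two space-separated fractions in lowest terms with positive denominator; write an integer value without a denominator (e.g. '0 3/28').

C = [8/39, 4/13, 7/13, 9/13, 29/39, 11/13, 1]
j=0 picked index 0: u0 ∈ [0, 8/39)
j=1 picked index 0: u0 ∈ [-1/7, 17/273)
j=2 picked index 2: u0 ∈ [2/91, 23/91)
j=3 picked index 2: u0 ∈ [-11/91, 10/91)
j=4 picked index 3: u0 ∈ [-3/91, 11/91)
j=5 picked index 5: u0 ∈ [8/273, 12/91)
j=6 picked index 6: u0 ∈ [-1/91, 1/7)
intersection: [8/273, 17/273)

8/273 17/273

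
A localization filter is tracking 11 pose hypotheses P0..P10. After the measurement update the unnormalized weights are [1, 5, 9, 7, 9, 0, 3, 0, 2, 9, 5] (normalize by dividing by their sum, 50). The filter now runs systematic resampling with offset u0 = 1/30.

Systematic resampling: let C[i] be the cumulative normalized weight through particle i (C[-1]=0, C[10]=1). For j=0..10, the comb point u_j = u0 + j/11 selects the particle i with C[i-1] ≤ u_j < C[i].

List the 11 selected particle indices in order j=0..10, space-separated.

C = [1/50, 3/25, 3/10, 11/25, 31/50, 31/50, 17/25, 17/25, 18/25, 9/10, 1]
j=0: u_0=1/30 ∈ [1/50, 3/25) → index 1
j=1: u_1=41/330 ∈ [3/25, 3/10) → index 2
j=2: u_2=71/330 ∈ [3/25, 3/10) → index 2
j=3: u_3=101/330 ∈ [3/10, 11/25) → index 3
j=4: u_4=131/330 ∈ [3/10, 11/25) → index 3
j=5: u_5=161/330 ∈ [11/25, 31/50) → index 4
j=6: u_6=191/330 ∈ [11/25, 31/50) → index 4
j=7: u_7=221/330 ∈ [31/50, 17/25) → index 6
j=8: u_8=251/330 ∈ [18/25, 9/10) → index 9
j=9: u_9=281/330 ∈ [18/25, 9/10) → index 9
j=10: u_10=311/330 ∈ [9/10, 1) → index 10

1 2 2 3 3 4 4 6 9 9 10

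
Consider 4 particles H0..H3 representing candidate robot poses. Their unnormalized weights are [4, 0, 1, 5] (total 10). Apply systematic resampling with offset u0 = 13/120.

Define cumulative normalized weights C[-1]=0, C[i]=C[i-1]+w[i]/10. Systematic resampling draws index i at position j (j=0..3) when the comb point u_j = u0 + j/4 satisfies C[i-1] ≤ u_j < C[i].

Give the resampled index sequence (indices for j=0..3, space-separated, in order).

C = [2/5, 2/5, 1/2, 1]
j=0: u_0=13/120 ∈ [0, 2/5) → index 0
j=1: u_1=43/120 ∈ [0, 2/5) → index 0
j=2: u_2=73/120 ∈ [1/2, 1) → index 3
j=3: u_3=103/120 ∈ [1/2, 1) → index 3

0 0 3 3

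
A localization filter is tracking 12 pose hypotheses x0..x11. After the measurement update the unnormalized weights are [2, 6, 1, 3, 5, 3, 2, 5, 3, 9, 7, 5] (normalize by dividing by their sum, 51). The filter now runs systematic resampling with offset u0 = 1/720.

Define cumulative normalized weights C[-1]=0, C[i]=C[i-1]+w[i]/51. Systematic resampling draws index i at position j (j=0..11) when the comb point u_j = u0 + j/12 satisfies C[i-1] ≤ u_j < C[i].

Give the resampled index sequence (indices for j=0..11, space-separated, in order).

C = [2/51, 8/51, 3/17, 4/17, 1/3, 20/51, 22/51, 9/17, 10/17, 13/17, 46/51, 1]
j=0: u_0=1/720 ∈ [0, 2/51) → index 0
j=1: u_1=61/720 ∈ [2/51, 8/51) → index 1
j=2: u_2=121/720 ∈ [8/51, 3/17) → index 2
j=3: u_3=181/720 ∈ [4/17, 1/3) → index 4
j=4: u_4=241/720 ∈ [1/3, 20/51) → index 5
j=5: u_5=301/720 ∈ [20/51, 22/51) → index 6
j=6: u_6=361/720 ∈ [22/51, 9/17) → index 7
j=7: u_7=421/720 ∈ [9/17, 10/17) → index 8
j=8: u_8=481/720 ∈ [10/17, 13/17) → index 9
j=9: u_9=541/720 ∈ [10/17, 13/17) → index 9
j=10: u_10=601/720 ∈ [13/17, 46/51) → index 10
j=11: u_11=661/720 ∈ [46/51, 1) → index 11

0 1 2 4 5 6 7 8 9 9 10 11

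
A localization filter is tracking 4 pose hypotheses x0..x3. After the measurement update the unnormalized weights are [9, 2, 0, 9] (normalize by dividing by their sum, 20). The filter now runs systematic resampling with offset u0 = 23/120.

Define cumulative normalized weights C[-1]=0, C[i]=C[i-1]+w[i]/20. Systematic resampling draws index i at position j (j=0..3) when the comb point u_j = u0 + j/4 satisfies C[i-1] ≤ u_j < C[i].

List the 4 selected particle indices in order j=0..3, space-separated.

0 0 3 3

C = [9/20, 11/20, 11/20, 1]
j=0: u_0=23/120 ∈ [0, 9/20) → index 0
j=1: u_1=53/120 ∈ [0, 9/20) → index 0
j=2: u_2=83/120 ∈ [11/20, 1) → index 3
j=3: u_3=113/120 ∈ [11/20, 1) → index 3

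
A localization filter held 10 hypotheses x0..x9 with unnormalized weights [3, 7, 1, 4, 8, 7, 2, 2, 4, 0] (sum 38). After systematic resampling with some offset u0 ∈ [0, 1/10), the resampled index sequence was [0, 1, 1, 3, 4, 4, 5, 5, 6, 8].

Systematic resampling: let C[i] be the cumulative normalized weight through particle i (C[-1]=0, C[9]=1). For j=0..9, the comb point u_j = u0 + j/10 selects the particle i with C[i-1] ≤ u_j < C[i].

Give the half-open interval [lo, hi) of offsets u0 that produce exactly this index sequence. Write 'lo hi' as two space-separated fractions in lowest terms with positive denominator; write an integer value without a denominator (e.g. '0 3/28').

1/190 4/95

C = [3/38, 5/19, 11/38, 15/38, 23/38, 15/19, 16/19, 17/19, 1, 1]
j=0 picked index 0: u0 ∈ [0, 3/38)
j=1 picked index 1: u0 ∈ [-2/95, 31/190)
j=2 picked index 1: u0 ∈ [-23/190, 6/95)
j=3 picked index 3: u0 ∈ [-1/95, 9/95)
j=4 picked index 4: u0 ∈ [-1/190, 39/190)
j=5 picked index 4: u0 ∈ [-2/19, 2/19)
j=6 picked index 5: u0 ∈ [1/190, 18/95)
j=7 picked index 5: u0 ∈ [-9/95, 17/190)
j=8 picked index 6: u0 ∈ [-1/95, 4/95)
j=9 picked index 8: u0 ∈ [-1/190, 1/10)
intersection: [1/190, 4/95)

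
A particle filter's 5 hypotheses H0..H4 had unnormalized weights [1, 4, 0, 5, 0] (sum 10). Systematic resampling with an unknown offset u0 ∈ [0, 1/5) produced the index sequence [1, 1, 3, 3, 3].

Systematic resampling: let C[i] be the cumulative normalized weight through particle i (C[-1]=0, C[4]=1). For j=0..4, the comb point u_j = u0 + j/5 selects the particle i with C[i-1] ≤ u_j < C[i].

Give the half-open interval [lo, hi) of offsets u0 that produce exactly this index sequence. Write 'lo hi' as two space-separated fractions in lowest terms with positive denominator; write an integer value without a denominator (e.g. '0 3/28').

C = [1/10, 1/2, 1/2, 1, 1]
j=0 picked index 1: u0 ∈ [1/10, 1/2)
j=1 picked index 1: u0 ∈ [-1/10, 3/10)
j=2 picked index 3: u0 ∈ [1/10, 3/5)
j=3 picked index 3: u0 ∈ [-1/10, 2/5)
j=4 picked index 3: u0 ∈ [-3/10, 1/5)
intersection: [1/10, 1/5)

1/10 1/5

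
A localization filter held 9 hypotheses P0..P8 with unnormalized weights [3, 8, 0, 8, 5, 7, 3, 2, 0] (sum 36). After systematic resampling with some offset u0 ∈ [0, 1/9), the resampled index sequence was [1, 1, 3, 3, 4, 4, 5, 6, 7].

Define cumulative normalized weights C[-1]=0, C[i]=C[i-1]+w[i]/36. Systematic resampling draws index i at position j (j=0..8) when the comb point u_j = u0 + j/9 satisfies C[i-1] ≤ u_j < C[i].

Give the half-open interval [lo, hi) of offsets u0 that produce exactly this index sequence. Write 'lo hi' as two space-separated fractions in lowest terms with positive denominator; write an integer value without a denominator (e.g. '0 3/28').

1/12 1/9

C = [1/12, 11/36, 11/36, 19/36, 2/3, 31/36, 17/18, 1, 1]
j=0 picked index 1: u0 ∈ [1/12, 11/36)
j=1 picked index 1: u0 ∈ [-1/36, 7/36)
j=2 picked index 3: u0 ∈ [1/12, 11/36)
j=3 picked index 3: u0 ∈ [-1/36, 7/36)
j=4 picked index 4: u0 ∈ [1/12, 2/9)
j=5 picked index 4: u0 ∈ [-1/36, 1/9)
j=6 picked index 5: u0 ∈ [0, 7/36)
j=7 picked index 6: u0 ∈ [1/12, 1/6)
j=8 picked index 7: u0 ∈ [1/18, 1/9)
intersection: [1/12, 1/9)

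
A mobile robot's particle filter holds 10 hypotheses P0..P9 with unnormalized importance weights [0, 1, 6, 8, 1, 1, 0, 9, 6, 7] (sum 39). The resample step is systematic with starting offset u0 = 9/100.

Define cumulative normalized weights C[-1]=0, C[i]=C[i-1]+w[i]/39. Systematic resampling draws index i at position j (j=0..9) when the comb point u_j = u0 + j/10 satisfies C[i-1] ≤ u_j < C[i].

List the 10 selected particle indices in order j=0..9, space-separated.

2 3 3 4 7 7 8 8 9 9

C = [0, 1/39, 7/39, 5/13, 16/39, 17/39, 17/39, 2/3, 32/39, 1]
j=0: u_0=9/100 ∈ [1/39, 7/39) → index 2
j=1: u_1=19/100 ∈ [7/39, 5/13) → index 3
j=2: u_2=29/100 ∈ [7/39, 5/13) → index 3
j=3: u_3=39/100 ∈ [5/13, 16/39) → index 4
j=4: u_4=49/100 ∈ [17/39, 2/3) → index 7
j=5: u_5=59/100 ∈ [17/39, 2/3) → index 7
j=6: u_6=69/100 ∈ [2/3, 32/39) → index 8
j=7: u_7=79/100 ∈ [2/3, 32/39) → index 8
j=8: u_8=89/100 ∈ [32/39, 1) → index 9
j=9: u_9=99/100 ∈ [32/39, 1) → index 9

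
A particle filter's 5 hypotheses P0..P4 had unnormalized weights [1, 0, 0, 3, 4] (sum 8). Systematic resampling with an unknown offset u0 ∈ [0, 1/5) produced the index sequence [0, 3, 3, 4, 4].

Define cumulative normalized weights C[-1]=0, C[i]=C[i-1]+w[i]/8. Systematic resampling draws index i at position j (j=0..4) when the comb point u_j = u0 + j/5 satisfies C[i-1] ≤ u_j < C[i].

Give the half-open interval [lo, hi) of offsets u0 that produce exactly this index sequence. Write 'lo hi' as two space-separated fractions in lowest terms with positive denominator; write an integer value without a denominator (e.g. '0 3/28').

C = [1/8, 1/8, 1/8, 1/2, 1]
j=0 picked index 0: u0 ∈ [0, 1/8)
j=1 picked index 3: u0 ∈ [-3/40, 3/10)
j=2 picked index 3: u0 ∈ [-11/40, 1/10)
j=3 picked index 4: u0 ∈ [-1/10, 2/5)
j=4 picked index 4: u0 ∈ [-3/10, 1/5)
intersection: [0, 1/10)

0 1/10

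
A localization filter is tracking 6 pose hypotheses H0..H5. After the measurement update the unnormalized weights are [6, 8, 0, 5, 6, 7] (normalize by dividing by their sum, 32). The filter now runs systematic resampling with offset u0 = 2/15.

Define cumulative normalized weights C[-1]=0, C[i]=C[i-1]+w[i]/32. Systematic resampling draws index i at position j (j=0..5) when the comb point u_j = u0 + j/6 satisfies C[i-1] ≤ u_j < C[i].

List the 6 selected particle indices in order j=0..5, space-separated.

C = [3/16, 7/16, 7/16, 19/32, 25/32, 1]
j=0: u_0=2/15 ∈ [0, 3/16) → index 0
j=1: u_1=3/10 ∈ [3/16, 7/16) → index 1
j=2: u_2=7/15 ∈ [7/16, 19/32) → index 3
j=3: u_3=19/30 ∈ [19/32, 25/32) → index 4
j=4: u_4=4/5 ∈ [25/32, 1) → index 5
j=5: u_5=29/30 ∈ [25/32, 1) → index 5

0 1 3 4 5 5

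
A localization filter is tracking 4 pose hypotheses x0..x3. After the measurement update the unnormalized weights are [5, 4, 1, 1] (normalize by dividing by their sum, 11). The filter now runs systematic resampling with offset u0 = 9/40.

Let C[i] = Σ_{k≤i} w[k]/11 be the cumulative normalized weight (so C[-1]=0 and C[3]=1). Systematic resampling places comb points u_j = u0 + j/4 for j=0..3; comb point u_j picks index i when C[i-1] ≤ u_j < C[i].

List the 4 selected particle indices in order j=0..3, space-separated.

C = [5/11, 9/11, 10/11, 1]
j=0: u_0=9/40 ∈ [0, 5/11) → index 0
j=1: u_1=19/40 ∈ [5/11, 9/11) → index 1
j=2: u_2=29/40 ∈ [5/11, 9/11) → index 1
j=3: u_3=39/40 ∈ [10/11, 1) → index 3

0 1 1 3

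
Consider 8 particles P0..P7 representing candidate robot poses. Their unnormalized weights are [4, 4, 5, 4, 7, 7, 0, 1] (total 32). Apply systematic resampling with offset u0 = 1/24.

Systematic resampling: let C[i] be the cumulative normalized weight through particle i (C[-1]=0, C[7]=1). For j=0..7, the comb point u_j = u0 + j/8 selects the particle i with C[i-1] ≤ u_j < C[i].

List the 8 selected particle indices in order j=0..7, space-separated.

C = [1/8, 1/4, 13/32, 17/32, 3/4, 31/32, 31/32, 1]
j=0: u_0=1/24 ∈ [0, 1/8) → index 0
j=1: u_1=1/6 ∈ [1/8, 1/4) → index 1
j=2: u_2=7/24 ∈ [1/4, 13/32) → index 2
j=3: u_3=5/12 ∈ [13/32, 17/32) → index 3
j=4: u_4=13/24 ∈ [17/32, 3/4) → index 4
j=5: u_5=2/3 ∈ [17/32, 3/4) → index 4
j=6: u_6=19/24 ∈ [3/4, 31/32) → index 5
j=7: u_7=11/12 ∈ [3/4, 31/32) → index 5

0 1 2 3 4 4 5 5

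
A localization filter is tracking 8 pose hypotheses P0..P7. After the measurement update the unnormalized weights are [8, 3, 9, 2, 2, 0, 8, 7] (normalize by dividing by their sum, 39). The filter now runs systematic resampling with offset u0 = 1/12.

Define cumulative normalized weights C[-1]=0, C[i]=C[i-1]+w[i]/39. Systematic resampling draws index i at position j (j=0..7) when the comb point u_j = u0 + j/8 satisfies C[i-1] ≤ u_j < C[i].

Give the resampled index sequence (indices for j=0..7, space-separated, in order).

0 1 2 2 4 6 7 7

C = [8/39, 11/39, 20/39, 22/39, 8/13, 8/13, 32/39, 1]
j=0: u_0=1/12 ∈ [0, 8/39) → index 0
j=1: u_1=5/24 ∈ [8/39, 11/39) → index 1
j=2: u_2=1/3 ∈ [11/39, 20/39) → index 2
j=3: u_3=11/24 ∈ [11/39, 20/39) → index 2
j=4: u_4=7/12 ∈ [22/39, 8/13) → index 4
j=5: u_5=17/24 ∈ [8/13, 32/39) → index 6
j=6: u_6=5/6 ∈ [32/39, 1) → index 7
j=7: u_7=23/24 ∈ [32/39, 1) → index 7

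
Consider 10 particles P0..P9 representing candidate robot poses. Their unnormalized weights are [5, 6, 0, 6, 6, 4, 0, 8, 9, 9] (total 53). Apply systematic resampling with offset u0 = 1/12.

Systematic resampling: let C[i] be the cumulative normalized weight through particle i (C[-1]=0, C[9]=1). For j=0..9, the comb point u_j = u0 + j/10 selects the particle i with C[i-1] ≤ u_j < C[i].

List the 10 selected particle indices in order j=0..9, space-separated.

C = [5/53, 11/53, 11/53, 17/53, 23/53, 27/53, 27/53, 35/53, 44/53, 1]
j=0: u_0=1/12 ∈ [0, 5/53) → index 0
j=1: u_1=11/60 ∈ [5/53, 11/53) → index 1
j=2: u_2=17/60 ∈ [11/53, 17/53) → index 3
j=3: u_3=23/60 ∈ [17/53, 23/53) → index 4
j=4: u_4=29/60 ∈ [23/53, 27/53) → index 5
j=5: u_5=7/12 ∈ [27/53, 35/53) → index 7
j=6: u_6=41/60 ∈ [35/53, 44/53) → index 8
j=7: u_7=47/60 ∈ [35/53, 44/53) → index 8
j=8: u_8=53/60 ∈ [44/53, 1) → index 9
j=9: u_9=59/60 ∈ [44/53, 1) → index 9

0 1 3 4 5 7 8 8 9 9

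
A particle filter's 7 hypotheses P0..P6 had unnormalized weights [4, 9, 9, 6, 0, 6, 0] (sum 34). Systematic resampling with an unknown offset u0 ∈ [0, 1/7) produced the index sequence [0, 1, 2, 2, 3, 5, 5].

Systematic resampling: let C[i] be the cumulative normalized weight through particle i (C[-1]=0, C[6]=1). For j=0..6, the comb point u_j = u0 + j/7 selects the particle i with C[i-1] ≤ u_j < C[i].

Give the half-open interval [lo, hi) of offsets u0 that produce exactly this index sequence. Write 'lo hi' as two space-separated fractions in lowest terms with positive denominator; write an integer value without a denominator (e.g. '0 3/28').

C = [2/17, 13/34, 11/17, 14/17, 14/17, 1, 1]
j=0 picked index 0: u0 ∈ [0, 2/17)
j=1 picked index 1: u0 ∈ [-3/119, 57/238)
j=2 picked index 2: u0 ∈ [23/238, 43/119)
j=3 picked index 2: u0 ∈ [-11/238, 26/119)
j=4 picked index 3: u0 ∈ [9/119, 30/119)
j=5 picked index 5: u0 ∈ [13/119, 2/7)
j=6 picked index 5: u0 ∈ [-4/119, 1/7)
intersection: [13/119, 2/17)

13/119 2/17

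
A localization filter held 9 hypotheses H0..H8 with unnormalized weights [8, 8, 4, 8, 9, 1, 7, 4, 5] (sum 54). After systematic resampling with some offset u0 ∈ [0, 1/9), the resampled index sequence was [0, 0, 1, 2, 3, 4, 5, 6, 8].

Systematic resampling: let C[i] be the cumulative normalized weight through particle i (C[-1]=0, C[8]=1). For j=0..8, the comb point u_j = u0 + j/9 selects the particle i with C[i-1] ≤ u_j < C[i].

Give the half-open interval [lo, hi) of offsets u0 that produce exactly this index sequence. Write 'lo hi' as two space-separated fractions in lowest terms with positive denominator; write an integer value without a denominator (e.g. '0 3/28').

C = [4/27, 8/27, 10/27, 14/27, 37/54, 19/27, 5/6, 49/54, 1]
j=0 picked index 0: u0 ∈ [0, 4/27)
j=1 picked index 0: u0 ∈ [-1/9, 1/27)
j=2 picked index 1: u0 ∈ [-2/27, 2/27)
j=3 picked index 2: u0 ∈ [-1/27, 1/27)
j=4 picked index 3: u0 ∈ [-2/27, 2/27)
j=5 picked index 4: u0 ∈ [-1/27, 7/54)
j=6 picked index 5: u0 ∈ [1/54, 1/27)
j=7 picked index 6: u0 ∈ [-2/27, 1/18)
j=8 picked index 8: u0 ∈ [1/54, 1/9)
intersection: [1/54, 1/27)

1/54 1/27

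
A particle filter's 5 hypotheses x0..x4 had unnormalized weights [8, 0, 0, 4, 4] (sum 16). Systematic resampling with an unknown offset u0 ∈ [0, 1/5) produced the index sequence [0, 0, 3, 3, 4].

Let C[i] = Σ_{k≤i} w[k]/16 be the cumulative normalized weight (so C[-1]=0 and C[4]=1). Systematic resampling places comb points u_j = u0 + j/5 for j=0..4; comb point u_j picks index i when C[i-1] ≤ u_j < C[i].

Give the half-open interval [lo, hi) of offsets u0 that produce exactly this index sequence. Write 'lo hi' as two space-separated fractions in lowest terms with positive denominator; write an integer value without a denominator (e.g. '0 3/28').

C = [1/2, 1/2, 1/2, 3/4, 1]
j=0 picked index 0: u0 ∈ [0, 1/2)
j=1 picked index 0: u0 ∈ [-1/5, 3/10)
j=2 picked index 3: u0 ∈ [1/10, 7/20)
j=3 picked index 3: u0 ∈ [-1/10, 3/20)
j=4 picked index 4: u0 ∈ [-1/20, 1/5)
intersection: [1/10, 3/20)

1/10 3/20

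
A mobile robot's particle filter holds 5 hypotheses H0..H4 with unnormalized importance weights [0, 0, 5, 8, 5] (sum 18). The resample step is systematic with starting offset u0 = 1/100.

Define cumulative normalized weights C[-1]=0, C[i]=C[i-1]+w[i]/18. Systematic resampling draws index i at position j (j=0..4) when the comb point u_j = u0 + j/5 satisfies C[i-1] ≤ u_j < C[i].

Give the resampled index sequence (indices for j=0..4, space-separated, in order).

2 2 3 3 4

C = [0, 0, 5/18, 13/18, 1]
j=0: u_0=1/100 ∈ [0, 5/18) → index 2
j=1: u_1=21/100 ∈ [0, 5/18) → index 2
j=2: u_2=41/100 ∈ [5/18, 13/18) → index 3
j=3: u_3=61/100 ∈ [5/18, 13/18) → index 3
j=4: u_4=81/100 ∈ [13/18, 1) → index 4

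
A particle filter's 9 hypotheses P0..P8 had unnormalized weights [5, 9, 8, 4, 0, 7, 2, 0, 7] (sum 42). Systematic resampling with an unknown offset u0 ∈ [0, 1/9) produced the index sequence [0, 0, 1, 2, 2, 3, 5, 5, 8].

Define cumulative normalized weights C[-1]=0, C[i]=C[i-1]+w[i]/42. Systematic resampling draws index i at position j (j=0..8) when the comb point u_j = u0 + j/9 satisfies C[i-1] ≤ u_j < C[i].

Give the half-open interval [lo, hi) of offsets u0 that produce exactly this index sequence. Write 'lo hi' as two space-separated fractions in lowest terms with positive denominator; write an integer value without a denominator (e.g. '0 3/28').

C = [5/42, 1/3, 11/21, 13/21, 13/21, 11/14, 5/6, 5/6, 1]
j=0 picked index 0: u0 ∈ [0, 5/42)
j=1 picked index 0: u0 ∈ [-1/9, 1/126)
j=2 picked index 1: u0 ∈ [-13/126, 1/9)
j=3 picked index 2: u0 ∈ [0, 4/21)
j=4 picked index 2: u0 ∈ [-1/9, 5/63)
j=5 picked index 3: u0 ∈ [-2/63, 4/63)
j=6 picked index 5: u0 ∈ [-1/21, 5/42)
j=7 picked index 5: u0 ∈ [-10/63, 1/126)
j=8 picked index 8: u0 ∈ [-1/18, 1/9)
intersection: [0, 1/126)

0 1/126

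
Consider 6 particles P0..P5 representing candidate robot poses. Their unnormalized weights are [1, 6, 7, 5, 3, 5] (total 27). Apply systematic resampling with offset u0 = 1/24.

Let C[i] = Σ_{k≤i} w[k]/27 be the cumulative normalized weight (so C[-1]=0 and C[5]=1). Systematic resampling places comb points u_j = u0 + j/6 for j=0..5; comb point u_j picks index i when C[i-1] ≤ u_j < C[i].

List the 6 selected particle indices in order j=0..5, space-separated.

1 1 2 3 4 5

C = [1/27, 7/27, 14/27, 19/27, 22/27, 1]
j=0: u_0=1/24 ∈ [1/27, 7/27) → index 1
j=1: u_1=5/24 ∈ [1/27, 7/27) → index 1
j=2: u_2=3/8 ∈ [7/27, 14/27) → index 2
j=3: u_3=13/24 ∈ [14/27, 19/27) → index 3
j=4: u_4=17/24 ∈ [19/27, 22/27) → index 4
j=5: u_5=7/8 ∈ [22/27, 1) → index 5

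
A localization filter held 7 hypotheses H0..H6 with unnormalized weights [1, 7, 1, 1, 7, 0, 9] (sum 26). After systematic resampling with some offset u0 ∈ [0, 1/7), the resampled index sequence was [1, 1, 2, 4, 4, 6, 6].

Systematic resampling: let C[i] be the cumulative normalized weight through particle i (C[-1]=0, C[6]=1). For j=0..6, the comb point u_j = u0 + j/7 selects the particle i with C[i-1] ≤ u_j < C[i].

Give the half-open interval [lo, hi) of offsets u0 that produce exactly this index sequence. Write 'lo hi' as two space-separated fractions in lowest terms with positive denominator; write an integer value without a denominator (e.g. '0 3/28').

C = [1/26, 4/13, 9/26, 5/13, 17/26, 17/26, 1]
j=0 picked index 1: u0 ∈ [1/26, 4/13)
j=1 picked index 1: u0 ∈ [-19/182, 15/91)
j=2 picked index 2: u0 ∈ [2/91, 11/182)
j=3 picked index 4: u0 ∈ [-4/91, 41/182)
j=4 picked index 4: u0 ∈ [-17/91, 15/182)
j=5 picked index 6: u0 ∈ [-11/182, 2/7)
j=6 picked index 6: u0 ∈ [-37/182, 1/7)
intersection: [1/26, 11/182)

1/26 11/182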